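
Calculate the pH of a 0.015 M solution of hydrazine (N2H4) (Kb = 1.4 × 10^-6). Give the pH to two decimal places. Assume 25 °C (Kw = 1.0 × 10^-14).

N2H4 + H2O ⇌ N2H5+ + OH-
From the ICE table, Kb = [OH-]²/(0.015 − [OH-]) = 1.4 × 10^-6.
Assume [OH-] ≪ 0.015: [OH-] ≈ √(1.4 × 10^-6 × 0.015) = 1.45 × 10^-4 M
Check: 0.97% ionized — well under 5%, approximation valid.
pOH = −log(1.45 × 10^-4) = 3.84; pH = 14.00 − 3.84 = 10.16

pH = 10.16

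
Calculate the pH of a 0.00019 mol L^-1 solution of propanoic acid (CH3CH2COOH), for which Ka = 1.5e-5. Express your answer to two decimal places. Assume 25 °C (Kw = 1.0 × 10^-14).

CH3CH2COOH ⇌ CH3CH2COO- + H+
Ka = x²/(0.00019 − x) = 1.5 × 10^-5
x is not negligible relative to C₀; solve x² + 1.5e-05·x − 2.85e-09 = 0.
x = [−1.5e-05 + √(1.5e-05² + 1.14e-08)]/2 = 4.64 × 10^-5 M
pH = −log(4.64 × 10^-5) = 4.33

pH = 4.33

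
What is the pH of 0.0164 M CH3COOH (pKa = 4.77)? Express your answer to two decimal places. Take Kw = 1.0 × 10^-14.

CH3COOH ⇌ CH3COO- + H+
Ka = 10^(−4.77) = 1.70 × 10^-5
From the ICE table, Ka = x²/(0.0164 − x) = 1.70 × 10^-5.
Assume x ≪ 0.0164: x ≈ √(1.70 × 10^-5 × 0.0164) = 5.28 × 10^-4 M
Check: 3.2% ionized — well under 5%, approximation valid.
pH = −log[H+] = −log(5.28 × 10^-4) = 3.28

pH = 3.28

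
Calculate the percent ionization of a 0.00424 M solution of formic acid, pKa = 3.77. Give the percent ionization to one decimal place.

18.1%

HCOOH ⇌ HCOO- + H+; let x = [H+] at equilibrium.
Ka = 10^(−3.77) = 1.70 × 10^-4
Solve x² + 0.00017x − 7.21e-07 = 0 → x = 7.68 × 10^-4 M
% ionization = x/C₀ × 100% = 7.68 × 10^-4/0.00424 × 100% = 18.1%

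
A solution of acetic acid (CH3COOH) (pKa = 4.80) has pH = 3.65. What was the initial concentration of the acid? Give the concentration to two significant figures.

C₀ = 3.4 × 10^-3 M

[H+] = 10^(-3.65) = 2.24 × 10^-4 M = x
Ka = 10^(−4.80) = 1.58 × 10^-5
Ka = x²/(C₀ − x) ⇒ C₀ = x + x²/Ka
C₀ = 2.24 × 10^-4 + (2.24 × 10^-4)²/(1.58 × 10^-5) = 3.40 × 10^-3 M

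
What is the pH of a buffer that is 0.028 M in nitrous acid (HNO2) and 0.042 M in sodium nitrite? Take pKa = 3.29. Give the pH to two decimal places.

Using pH = pKa + log([base]/[acid]) with [base]/[acid] = 0.042/0.028:
pH = 3.29 + (+0.176) = 3.47

pH = 3.47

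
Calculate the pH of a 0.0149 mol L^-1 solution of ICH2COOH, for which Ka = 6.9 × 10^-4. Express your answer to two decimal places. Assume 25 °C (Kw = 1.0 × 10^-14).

ICH2COOH ⇌ ICH2COO- + H+
From the ICE table, Ka = [H+]²/(0.0149 − [H+]) = 6.9 × 10^-4.
Here C₀/Ka ≈ 21.6, so the small-[H+] approximation fails. Use the quadratic:
[H+] = (−Ka + √(Ka² + 4·Ka·C₀))/2 = 2.88 × 10^-3 M
pH = −log[H+] = −log(2.88 × 10^-3) = 2.54

pH = 2.54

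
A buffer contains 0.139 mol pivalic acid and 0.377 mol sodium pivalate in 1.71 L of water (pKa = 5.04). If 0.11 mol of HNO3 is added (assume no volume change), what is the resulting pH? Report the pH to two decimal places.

pH = 5.07

Added H+ converts (CH3)3CCOO- to (CH3)3CCOOH: (CH3)3CCOOH → 0.249 mol, (CH3)3CCOO- → 0.267 mol.
pH = pKa + log(n_(CH3)3CCOO-/n_(CH3)3CCOOH) = 5.04 + log(0.267/0.249) = 5.04 + (+0.030)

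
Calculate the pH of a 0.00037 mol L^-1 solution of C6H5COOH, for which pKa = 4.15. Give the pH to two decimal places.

C6H5COOH ⇌ C6H5COO- + H+
Ka = 10^(−4.15) = 7.08 × 10^-5
Ka = [H+]²/(0.00037 − [H+]) = 7.08 × 10^-5
Here C₀/Ka ≈ 5.23, so the small-[H+] approximation fails. Use the quadratic:
[H+] = [−7.08e-05 + √(7.08e-05² + 1.05e-07)]/2 = 1.30 × 10^-4 M
pH = −log(1.30 × 10^-4) = 3.89

pH = 3.89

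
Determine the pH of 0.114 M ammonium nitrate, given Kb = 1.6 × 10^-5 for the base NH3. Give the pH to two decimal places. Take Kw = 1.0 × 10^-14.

pH = 5.07

NH4+ is the conjugate acid of the weak base NH3.
Ka = Kw/Kb = 1.0×10^-14 / 1.6 × 10^-5 = 6.25 × 10^-10
From the ICE table, Ka = [H+]²/(0.114 − [H+]) = 6.25 × 10^-10.
Neglecting [H+] in the denominator: [H+] = √(6.25 × 10^-10 × 0.114) = 8.44 × 10^-6 M
Check: 0.0074% ionized — well under 5%, approximation valid.
pH = −log[H+] = −log(8.44 × 10^-6) = 5.07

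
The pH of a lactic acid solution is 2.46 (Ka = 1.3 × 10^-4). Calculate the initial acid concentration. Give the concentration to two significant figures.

C₀ = 9.6 × 10^-2 M

[H+] = 10^(-2.46) = 3.47 × 10^-3 M = x
Ka = x²/(C₀ − x) ⇒ C₀ = x + x²/Ka
C₀ = 3.47 × 10^-3 + (3.47 × 10^-3)²/(1.3 × 10^-4) = 9.61 × 10^-2 M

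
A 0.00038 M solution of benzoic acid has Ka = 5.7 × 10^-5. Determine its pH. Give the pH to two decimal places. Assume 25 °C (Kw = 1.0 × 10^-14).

pH = 3.92

C6H5COOH ⇌ C6H5COO- + H+
From the ICE table, Ka = [H+]²/(0.00038 − [H+]) = 5.7 × 10^-5.
[H+] is not negligible relative to C₀; solve [H+]² + 5.7e-05·[H+] − 2.17e-08 = 0.
[H+] = [−5.7e-05 + √(5.7e-05² + 8.66e-08)]/2 = 1.21 × 10^-4 M
pH = −log(1.21 × 10^-4) = 3.92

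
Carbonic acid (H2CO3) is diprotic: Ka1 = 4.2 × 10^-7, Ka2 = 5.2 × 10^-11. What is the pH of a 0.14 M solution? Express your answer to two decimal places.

pH = 3.62

Ka1 ≫ Ka2, so treat the first dissociation as the only significant source of H+.
Ka1 = x²/(0.14 − x) = 4.2 × 10^-7
x ≈ √(4.2 × 10^-7 × 0.14) = 2.42 × 10^-4 M
pH = −log(2.42 × 10^-4) = 3.62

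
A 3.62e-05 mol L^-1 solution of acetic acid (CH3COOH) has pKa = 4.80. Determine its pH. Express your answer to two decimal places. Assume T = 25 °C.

pH = 4.76

CH3COOH ⇌ CH3COO- + H+
Ka = 10^(−4.80) = 1.58 × 10^-5
Ka = [H+]²/(3.62e-05 − [H+]) = 1.58 × 10^-5
[H+] is not negligible relative to C₀; solve [H+]² + 1.58e-05·[H+] − 5.72e-10 = 0.
[H+] = [−1.58e-05 + √(1.58e-05² + 2.29e-09)]/2 = 1.73 × 10^-5 M
pH = −log[H+] = −log(1.73 × 10^-5) = 4.76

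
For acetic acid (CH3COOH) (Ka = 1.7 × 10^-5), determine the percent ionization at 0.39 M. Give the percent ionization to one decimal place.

0.7%

CH3COOH ⇌ CH3COO- + H+; let x = [H+] at equilibrium.
x ≈ √(Ka·C₀) = √(1.7 × 10^-5 × 0.39) = 2.57 × 10^-3 M
% ionization = x/C₀ × 100% = 2.57 × 10^-3/0.39 × 100% = 0.7%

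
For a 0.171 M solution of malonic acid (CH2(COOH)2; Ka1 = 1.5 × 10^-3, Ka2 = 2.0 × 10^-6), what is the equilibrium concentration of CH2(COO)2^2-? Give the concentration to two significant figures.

2.0 × 10^-6 M

First ionization gives [H+] ≈ [CH2(COOH)COO-] = 1.53 × 10^-2 M.
Second step: Ka2 = [H+][CH2(COO)2^2-]/[CH2(COOH)COO-] ≈ [CH2(COO)2^2-] (since [H+] ≈ [CH2(COOH)COO-]).
So [CH2(COO)2^2-] ≈ Ka2.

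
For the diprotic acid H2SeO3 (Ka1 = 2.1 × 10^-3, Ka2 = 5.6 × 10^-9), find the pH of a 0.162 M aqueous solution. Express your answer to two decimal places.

Ka1 ≫ Ka2, so treat the first dissociation as the only significant source of H+.
Ka1 = x²/(0.162 − x) = 2.1 × 10^-3
Solving the quadratic: x = (−Ka1 + √(Ka1² + 4·Ka1·C₀))/2 = 1.74 × 10^-2 M
pH = −log(1.74 × 10^-2) = 1.76

pH = 1.76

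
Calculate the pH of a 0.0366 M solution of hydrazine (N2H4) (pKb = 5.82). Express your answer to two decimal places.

N2H4 + H2O ⇌ N2H5+ + OH-
Kb = 10^(−5.82) = 1.51 × 10^-6
From the ICE table, Kb = [OH-]²/(0.0366 − [OH-]) = 1.51 × 10^-6.
Since Kb ≪ C₀, [OH-] ≈ √(Kb·C₀) = 2.35 × 10^-4 M.
pOH = 3.63, so pH = 14.00 − pOH = 10.37

pH = 10.37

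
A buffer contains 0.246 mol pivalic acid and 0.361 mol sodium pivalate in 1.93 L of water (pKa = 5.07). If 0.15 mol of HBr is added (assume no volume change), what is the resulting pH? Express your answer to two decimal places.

After neutralization: n((CH3)3CCOOH) = 0.396 mol, n((CH3)3CCOO-) = 0.211 mol.
pH = pKa + log([A⁻]/[HA]) = 5.07 + log(0.211/0.396) = 5.07 -0.273

pH = 4.80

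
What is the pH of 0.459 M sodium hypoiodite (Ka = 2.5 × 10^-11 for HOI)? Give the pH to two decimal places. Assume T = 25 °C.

pH = 12.13

OI- is the conjugate base of the weak acid HOI.
Kb = Kw/Ka = 1.0×10^-14 / 2.5 × 10^-11 = 4.00 × 10^-4
Kb = [OH-]²/(0.459 − [OH-]) = 4.00 × 10^-4
Neglecting [OH-] in the denominator: [OH-] = √(4.00 × 10^-4 × 0.459) = 1.35 × 10^-2 M
([OH-]/C₀ = 3% < 5%, so the approximation holds.)
pOH = 1.87, so pH = 14.00 − pOH = 12.13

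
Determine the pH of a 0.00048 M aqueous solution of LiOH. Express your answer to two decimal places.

pH = 10.68

LiOH is a strong base; [OH-] = 0.00048 M.
pOH = -log(0.00048) = 3.32
pH = 14.00 - 3.32 = 10.68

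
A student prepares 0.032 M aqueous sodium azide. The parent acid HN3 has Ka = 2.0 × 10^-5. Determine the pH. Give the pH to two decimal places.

N3- is the conjugate base of the weak acid HN3.
Kb = Kw/Ka = 1.0×10^-14 / 2.0 × 10^-5 = 5.00 × 10^-10
Let x = [OH-] at equilibrium. Kb = x²/(0.032 − x).
Assume x ≪ 0.032: x ≈ √(5.00 × 10^-10 × 0.032) = 4.00 × 10^-6 M
Check: 0.013% ionized — well under 5%, approximation valid.
pOH = 5.40, so pH = 14.00 − pOH = 8.60

pH = 8.60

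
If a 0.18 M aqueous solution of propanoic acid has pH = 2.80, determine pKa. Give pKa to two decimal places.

pKa = 4.85

[H+] = 10^(-2.80) = 1.58 × 10^-3 M
At equilibrium [HA] = 0.18 − 1.58 × 10^-3 = 1.78 × 10^-1 M
Ka = [H+][A-]/[HA] = (1.58 × 10^-3)² / 1.78 × 10^-1 = 1.40 × 10^-5
pKa = -log(1.40 × 10^-5) = 4.85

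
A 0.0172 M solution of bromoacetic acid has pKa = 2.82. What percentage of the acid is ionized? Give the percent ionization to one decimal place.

25.6%

BrCH2COOH ⇌ BrCH2COO- + H+; let x = [H+] at equilibrium.
Ka = 10^(−2.82) = 1.51 × 10^-3
Solve x² + 0.00151x − 2.6e-05 = 0 → x = 4.40 × 10^-3 M
Fraction ionized = 4.40 × 10^-3 / 0.0172 = 0.2558 → 25.6%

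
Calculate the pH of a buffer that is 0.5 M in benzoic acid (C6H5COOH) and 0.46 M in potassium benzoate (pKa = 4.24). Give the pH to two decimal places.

pH = 4.20

pH = pKa + log([A⁻]/[HA]) = 4.24 + log(0.46/0.5)
pH = 4.24 + (-0.036) = 4.20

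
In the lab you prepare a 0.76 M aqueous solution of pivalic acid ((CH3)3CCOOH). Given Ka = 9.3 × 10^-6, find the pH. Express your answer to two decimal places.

(CH3)3CCOOH ⇌ (CH3)3CCOO- + H+
Ka = x²/(0.76 − x) = 9.3 × 10^-6
Neglecting x in the denominator: x = √(9.3 × 10^-6 × 0.76) = 2.66 × 10^-3 M
(x/C₀ = 0.35% < 5%, so the approximation holds.)
pH = −log(2.66 × 10^-3) = 2.58

pH = 2.58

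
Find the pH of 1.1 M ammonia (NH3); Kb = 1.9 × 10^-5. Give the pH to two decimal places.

pH = 11.66

NH3 + H2O ⇌ NH4+ + OH-
From the ICE table, Kb = [OH-]²/(1.1 − [OH-]) = 1.9 × 10^-5.
Since Kb ≪ C₀, [OH-] ≈ √(Kb·C₀) = 4.57 × 10^-3 M.
Check: 0.42% ionized — well under 5%, approximation valid.
pOH = 2.34, so pH = 14.00 − pOH = 11.66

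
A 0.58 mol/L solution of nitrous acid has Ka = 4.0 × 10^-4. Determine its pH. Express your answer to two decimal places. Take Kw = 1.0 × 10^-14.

HNO2 ⇌ NO2- + H+
Let x = [H+] at equilibrium. Ka = x²/(0.58 − x).
Neglecting x in the denominator: x = √(4.0 × 10^-4 × 0.58) = 1.52 × 10^-2 M
Check: 2.6% ionized — well under 5%, approximation valid.
pH = −log[H+] = −log(1.52 × 10^-2) = 1.82

pH = 1.82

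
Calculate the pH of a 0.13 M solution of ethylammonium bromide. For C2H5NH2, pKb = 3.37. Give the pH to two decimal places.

C2H5NH3+ is the conjugate acid of the weak base C2H5NH2.
Kb = 10^(−3.37) = 4.27 × 10^-4
Ka = Kw/Kb = 1.0×10^-14 / 4.27 × 10^-4 = 2.34 × 10^-11
From the ICE table, Ka = [H+]²/(0.13 − [H+]) = 2.34 × 10^-11.
Since Ka ≪ C₀, [H+] ≈ √(Ka·C₀) = 1.74 × 10^-6 M.
Check: 0.0013% ionized — well under 5%, approximation valid.
pH = −log[H+] = −log(1.74 × 10^-6) = 5.76

pH = 5.76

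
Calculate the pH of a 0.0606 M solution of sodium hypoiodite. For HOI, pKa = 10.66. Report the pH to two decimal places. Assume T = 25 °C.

OI- is the conjugate base of the weak acid HOI.
Ka = 10^(−10.66) = 2.19 × 10^-11
Kb = Kw/Ka = 1.0×10^-14 / 2.19 × 10^-11 = 4.57 × 10^-4
From the ICE table, Kb = [OH-]²/(0.0606 − [OH-]) = 4.57 × 10^-4.
The 5% rule fails; solving [OH-]² + Kb·[OH-] − Kb·C₀ = 0 exactly:
[OH-] = (−Kb + √(Kb² + 4·Kb·C₀))/2 = 5.04 × 10^-3 M
pOH = 2.30, so pH = 14.00 − pOH = 11.70

pH = 11.70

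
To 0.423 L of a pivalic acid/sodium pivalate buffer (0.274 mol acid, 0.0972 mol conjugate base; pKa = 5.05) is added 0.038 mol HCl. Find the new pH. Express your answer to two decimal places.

pH = 4.33

After neutralization: n((CH3)3CCOOH) = 0.312 mol, n((CH3)3CCOO-) = 0.0592 mol.
pH = pKa + log(n_(CH3)3CCOO-/n_(CH3)3CCOOH) = 5.05 + log(0.0592/0.312) = 5.05 + (-0.722)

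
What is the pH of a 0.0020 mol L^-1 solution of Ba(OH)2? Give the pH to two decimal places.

Ba(OH)2 is a strong base (each formula unit releases 2 OH-); [OH-] = 0.004 M.
pOH = -log(0.004) = 2.40
pH = 14.00 - 2.40 = 11.60

pH = 11.60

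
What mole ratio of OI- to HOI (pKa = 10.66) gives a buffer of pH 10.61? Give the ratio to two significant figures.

pH = pKa + log(r) ⇒ log(r) = 10.61 − 10.66 = -0.05
r = [OI-]/[HOI] = 10^(-0.05) = 0.891

ratio = 0.89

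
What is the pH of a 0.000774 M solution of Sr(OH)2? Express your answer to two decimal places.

Sr(OH)2 is a strong base (each formula unit releases 2 OH-); [OH-] = 0.00155 M.
pOH = -log(0.00155) = 2.81
pH = 14.00 - 2.81 = 11.19

pH = 11.19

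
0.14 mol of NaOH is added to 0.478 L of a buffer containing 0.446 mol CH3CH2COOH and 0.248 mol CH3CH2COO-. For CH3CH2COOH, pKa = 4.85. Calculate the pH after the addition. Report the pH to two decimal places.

pH = 4.95

After neutralization: n(CH3CH2COOH) = 0.306 mol, n(CH3CH2COO-) = 0.388 mol.
Henderson–Hasselbalch with mole ratio 0.388/0.306: pH = 4.85 + (+0.103)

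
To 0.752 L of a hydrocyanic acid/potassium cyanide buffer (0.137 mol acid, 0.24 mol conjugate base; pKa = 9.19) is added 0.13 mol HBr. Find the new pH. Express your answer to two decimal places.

Added H+ converts CN- to HCN: HCN → 0.267 mol, CN- → 0.11 mol.
pH = pKa + log([A⁻]/[HA]) = 9.19 + log(0.11/0.267) = 9.19 -0.385

pH = 8.80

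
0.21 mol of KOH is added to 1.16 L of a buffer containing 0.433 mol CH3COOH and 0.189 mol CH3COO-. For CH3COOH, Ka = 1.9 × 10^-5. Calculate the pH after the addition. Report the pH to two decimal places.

pH = 4.97

After neutralization: n(CH3COOH) = 0.223 mol, n(CH3COO-) = 0.399 mol.
pKa = −log(1.9 × 10^-5) = 4.721
pH = pKa + log(n_CH3COO-/n_CH3COOH) = 4.721 + log(0.399/0.223) = 4.721 + (+0.253)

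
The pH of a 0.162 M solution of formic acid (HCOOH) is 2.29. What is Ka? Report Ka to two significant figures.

Ka = 1.7 × 10^-4

[H+] = 10^(-2.29) = 5.13 × 10^-3 M
At equilibrium [HA] = 0.162 − 5.13 × 10^-3 = 1.57 × 10^-1 M
Ka = [H+][A-]/[HA] = (5.13 × 10^-3)² / 1.57 × 10^-1 = 1.7 × 10^-4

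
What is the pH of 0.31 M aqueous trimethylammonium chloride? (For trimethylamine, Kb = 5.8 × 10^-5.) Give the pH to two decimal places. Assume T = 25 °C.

pH = 5.14

(CH3)3NH+ is the conjugate acid of the weak base (CH3)3N.
Ka = Kw/Kb = 1.0×10^-14 / 5.8 × 10^-5 = 1.72 × 10^-10
Let x = [H+] at equilibrium. Ka = x²/(0.31 − x).
Assume x ≪ 0.31: x ≈ √(1.72 × 10^-10 × 0.31) = 7.30 × 10^-6 M
Check: 0.0024% ionized — well under 5%, approximation valid.
pH = −log[H+] = −log(7.30 × 10^-6) = 5.14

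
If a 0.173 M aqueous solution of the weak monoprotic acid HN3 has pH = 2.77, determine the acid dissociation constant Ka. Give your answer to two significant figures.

[H+] = 10^(-2.77) = 1.70 × 10^-3 M
At equilibrium [HA] = 0.173 − 1.70 × 10^-3 = 1.71 × 10^-1 M
Ka = [H+][A-]/[HA] = (1.70 × 10^-3)² / 1.71 × 10^-1 = 1.7 × 10^-5

Ka = 1.7 × 10^-5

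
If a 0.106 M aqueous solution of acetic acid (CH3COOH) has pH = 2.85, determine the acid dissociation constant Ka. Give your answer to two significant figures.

[H+] = 10^(-2.85) = 1.41 × 10^-3 M
At equilibrium [HA] = 0.106 − 1.41 × 10^-3 = 1.05 × 10^-1 M
Ka = [H+][A-]/[HA] = (1.41 × 10^-3)² / 1.05 × 10^-1 = 1.9 × 10^-5

Ka = 1.9 × 10^-5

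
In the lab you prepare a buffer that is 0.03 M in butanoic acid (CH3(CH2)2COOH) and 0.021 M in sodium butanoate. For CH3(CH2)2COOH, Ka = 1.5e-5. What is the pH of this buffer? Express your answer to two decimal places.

pH = 4.67

pKa = −log(1.5 × 10^-5) = 4.824
Using pH = pKa + log([base]/[acid]) with [base]/[acid] = 0.021/0.03:
pH = 4.824 + (-0.155) = 4.67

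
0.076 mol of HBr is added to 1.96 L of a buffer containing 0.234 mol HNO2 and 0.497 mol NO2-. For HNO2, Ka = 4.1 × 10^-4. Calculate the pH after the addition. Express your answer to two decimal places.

Added H+ converts NO2- to HNO2: HNO2 → 0.31 mol, NO2- → 0.421 mol.
pKa = −log(4.1 × 10^-4) = 3.387
Henderson–Hasselbalch with mole ratio 0.421/0.31: pH = 3.387 + (+0.133)

pH = 3.52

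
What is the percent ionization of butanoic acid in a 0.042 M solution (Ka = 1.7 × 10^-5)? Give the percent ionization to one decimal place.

CH3(CH2)2COOH ⇌ CH3(CH2)2COO- + H+; let x = [H+] at equilibrium.
x ≈ √(Ka·C₀) = √(1.7 × 10^-5 × 0.042) = 8.45 × 10^-4 M
Fraction ionized = 8.45 × 10^-4 / 0.042 = 0.0201 → 2.0%

2.0%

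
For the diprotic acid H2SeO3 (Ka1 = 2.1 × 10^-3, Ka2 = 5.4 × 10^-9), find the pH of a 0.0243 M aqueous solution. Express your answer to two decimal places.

pH = 2.21

Since Ka1 ≫ Ka2, the first ionization dominates [H+].
Ka1 = x²/(0.0243 − x) = 2.1 × 10^-3
Solving the quadratic: x = (−Ka1 + √(Ka1² + 4·Ka1·C₀))/2 = 6.17 × 10^-3 M
pH = −log(6.17 × 10^-3) = 2.21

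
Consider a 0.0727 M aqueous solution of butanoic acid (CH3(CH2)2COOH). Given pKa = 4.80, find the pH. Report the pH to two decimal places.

CH3(CH2)2COOH ⇌ CH3(CH2)2COO- + H+
Ka = 10^(−4.80) = 1.58 × 10^-5
From the ICE table, Ka = [H+]²/(0.0727 − [H+]) = 1.58 × 10^-5.
Neglecting [H+] in the denominator: [H+] = √(1.58 × 10^-5 × 0.0727) = 1.07 × 10^-3 M
pH = −log(1.07 × 10^-3) = 2.97

pH = 2.97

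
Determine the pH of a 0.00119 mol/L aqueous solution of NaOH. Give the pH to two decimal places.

NaOH is a strong base; [OH-] = 0.00119 M.
pOH = -log(0.00119) = 2.92
pH = 14.00 - 2.92 = 11.08

pH = 11.08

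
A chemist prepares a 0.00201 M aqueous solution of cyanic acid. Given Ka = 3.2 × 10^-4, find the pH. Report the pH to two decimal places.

HOCN ⇌ OCN- + H+
From the ICE table, Ka = x²/(0.00201 − x) = 3.2 × 10^-4.
The 5% rule fails; solving x² + Ka·x − Ka·C₀ = 0 exactly:
x = [−0.00032 + √(0.00032² + 2.57e-06)]/2 = 6.58 × 10^-4 M
pH = −log(6.58 × 10^-4) = 3.18

pH = 3.18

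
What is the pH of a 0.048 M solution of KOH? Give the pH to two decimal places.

pH = 12.68

KOH is a strong base; [OH-] = 0.048 M.
pOH = -log(0.048) = 1.32
pH = 14.00 - 1.32 = 12.68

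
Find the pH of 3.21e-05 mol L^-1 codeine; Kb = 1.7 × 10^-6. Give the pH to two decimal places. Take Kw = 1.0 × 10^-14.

pH = 8.82

C18H21NO3 + H2O ⇌ C18H22NO3+ + OH-
Kb = [OH-]²/(3.21e-05 − [OH-]) = 1.7 × 10^-6
The 5% rule fails; solving [OH-]² + Kb·[OH-] − Kb·C₀ = 0 exactly:
[OH-] = [−1.7e-06 + √(1.7e-06² + 2.18e-10)]/2 = 6.59 × 10^-6 M
pOH = 5.18, so pH = 14.00 − pOH = 8.82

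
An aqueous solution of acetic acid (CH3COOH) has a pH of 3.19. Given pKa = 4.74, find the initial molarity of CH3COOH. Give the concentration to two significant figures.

C₀ = 2.4 × 10^-2 M

[H+] = 10^(-3.19) = 6.46 × 10^-4 M = x
Ka = 10^(−4.74) = 1.82 × 10^-5
Ka = x²/(C₀ − x) ⇒ C₀ = x + x²/Ka
C₀ = 6.46 × 10^-4 + (6.46 × 10^-4)²/(1.82 × 10^-5) = 2.36 × 10^-2 M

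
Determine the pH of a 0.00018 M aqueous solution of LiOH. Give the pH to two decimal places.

pH = 10.26

LiOH is a strong base; [OH-] = 0.00018 M.
pOH = -log(0.00018) = 3.74
pH = 14.00 - 3.74 = 10.26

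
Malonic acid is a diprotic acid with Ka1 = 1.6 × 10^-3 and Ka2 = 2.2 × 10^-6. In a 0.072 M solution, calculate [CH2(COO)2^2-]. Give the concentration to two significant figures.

First ionization gives [H+] ≈ [CH2(COOH)COO-] = 9.96 × 10^-3 M.
Second step: Ka2 = [H+][CH2(COO)2^2-]/[CH2(COOH)COO-] ≈ [CH2(COO)2^2-] (since [H+] ≈ [CH2(COOH)COO-]).
So [CH2(COO)2^2-] ≈ Ka2.

2.2 × 10^-6 M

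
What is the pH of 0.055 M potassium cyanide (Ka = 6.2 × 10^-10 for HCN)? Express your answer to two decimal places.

CN- is the conjugate base of the weak acid HCN.
Kb = Kw/Ka = 1.0×10^-14 / 6.2 × 10^-10 = 1.61 × 10^-5
Let x = [OH-] at equilibrium. Kb = x²/(0.055 − x).
Assume x ≪ 0.055: x ≈ √(1.61 × 10^-5 × 0.055) = 9.41 × 10^-4 M
pOH = −log(9.41 × 10^-4) = 3.03; pH = 14.00 − 3.03 = 10.97

pH = 10.97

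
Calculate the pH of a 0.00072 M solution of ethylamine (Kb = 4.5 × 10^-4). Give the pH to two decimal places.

pH = 10.59

C2H5NH2 + H2O ⇌ C2H5NH3+ + OH-
Kb = [OH-]²/(0.00072 − [OH-]) = 4.5 × 10^-4
Here C₀/Kb ≈ 1.6, so the small-[OH-] approximation fails. Use the quadratic:
[OH-] = [−0.00045 + √(0.00045² + 1.3e-06)]/2 = 3.87 × 10^-4 M
pOH = −log(3.87 × 10^-4) = 3.41; pH = 14.00 − 3.41 = 10.59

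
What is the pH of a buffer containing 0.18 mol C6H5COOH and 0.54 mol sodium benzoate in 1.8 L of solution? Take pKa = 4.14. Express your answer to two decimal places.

Henderson–Hasselbalch: pH = pKa + log([C6H5COO-]/[C6H5COOH]) = 4.14 + log(0.54/0.18)
pH = 4.14 + (+0.477) = 4.62

pH = 4.62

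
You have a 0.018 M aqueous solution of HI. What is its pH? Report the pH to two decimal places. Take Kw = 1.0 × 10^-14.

HI is a strong acid and dissociates completely, so [H+] = 0.018 M.
pH = -log(0.018) = 1.74

pH = 1.74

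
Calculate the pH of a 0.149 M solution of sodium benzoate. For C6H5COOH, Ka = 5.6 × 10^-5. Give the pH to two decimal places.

C6H5COO- is the conjugate base of the weak acid C6H5COOH.
Kb = Kw/Ka = 1.0×10^-14 / 5.6 × 10^-5 = 1.79 × 10^-10
Kb = x²/(0.149 − x) = 1.79 × 10^-10
Assume x ≪ 0.149: x ≈ √(1.79 × 10^-10 × 0.149) = 5.16 × 10^-6 M
pOH = −log(5.16 × 10^-6) = 5.29; pH = 14.00 − 5.29 = 8.71

pH = 8.71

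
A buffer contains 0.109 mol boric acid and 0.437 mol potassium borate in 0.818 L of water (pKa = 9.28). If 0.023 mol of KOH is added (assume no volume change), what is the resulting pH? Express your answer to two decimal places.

pH = 10.01

After neutralization: n(B(OH)3) = 0.086 mol, n(B(OH)4-) = 0.46 mol.
pH = pKa + log(n_B(OH)4-/n_B(OH)3) = 9.28 + log(0.46/0.086) = 9.28 + (+0.728)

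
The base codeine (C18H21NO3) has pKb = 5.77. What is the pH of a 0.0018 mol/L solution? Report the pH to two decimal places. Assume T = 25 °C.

pH = 9.74

C18H21NO3 + H2O ⇌ C18H22NO3+ + OH-
Kb = 10^(−5.77) = 1.70 × 10^-6
Let x = [OH-] at equilibrium. Kb = x²/(0.0018 − x).
Assume x ≪ 0.0018: x ≈ √(1.70 × 10^-6 × 0.0018) = 5.53 × 10^-5 M
Check: 3.1% ionized — well under 5%, approximation valid.
pOH = 4.26, so pH = 14.00 − pOH = 9.74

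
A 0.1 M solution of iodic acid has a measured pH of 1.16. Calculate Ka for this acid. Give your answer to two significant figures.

Ka = 1.6 × 10^-1

[H+] = 10^(-1.16) = 6.92 × 10^-2 M
At equilibrium [HA] = 0.1 − 6.92 × 10^-2 = 3.08 × 10^-2 M
Ka = [H+][A-]/[HA] = (6.92 × 10^-2)² / 3.08 × 10^-2 = 1.6 × 10^-1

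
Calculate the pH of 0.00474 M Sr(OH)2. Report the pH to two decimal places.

Sr(OH)2 is a strong base (each formula unit releases 2 OH-); [OH-] = 0.00948 M.
pOH = -log(0.00948) = 2.02
pH = 14.00 - 2.02 = 11.98

pH = 11.98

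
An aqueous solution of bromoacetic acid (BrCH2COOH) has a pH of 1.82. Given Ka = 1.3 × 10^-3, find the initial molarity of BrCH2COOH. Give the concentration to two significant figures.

C₀ = 1.9 × 10^-1 M

[H+] = 10^(-1.82) = 1.51 × 10^-2 M = x
Ka = x²/(C₀ − x) ⇒ C₀ = x + x²/Ka
C₀ = 1.51 × 10^-2 + (1.51 × 10^-2)²/(1.3 × 10^-3) = 1.90 × 10^-1 M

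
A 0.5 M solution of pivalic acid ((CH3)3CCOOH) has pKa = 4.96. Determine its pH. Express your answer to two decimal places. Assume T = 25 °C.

pH = 2.63

(CH3)3CCOOH ⇌ (CH3)3CCOO- + H+
Ka = 10^(−4.96) = 1.10 × 10^-5
Ka = [H+]²/(0.5 − [H+]) = 1.10 × 10^-5
Since Ka ≪ C₀, [H+] ≈ √(Ka·C₀) = 2.35 × 10^-3 M.
Check: 0.47% ionized — well under 5%, approximation valid.
pH = −log(2.35 × 10^-3) = 2.63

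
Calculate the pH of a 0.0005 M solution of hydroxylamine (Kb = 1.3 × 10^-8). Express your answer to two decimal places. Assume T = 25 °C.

pH = 8.41

NH2OH + H2O ⇌ NH3OH+ + OH-
Kb = [OH-]²/(0.0005 − [OH-]) = 1.3 × 10^-8
Assume [OH-] ≪ 0.0005: [OH-] ≈ √(1.3 × 10^-8 × 0.0005) = 2.55 × 10^-6 M
pOH = 5.59, so pH = 14.00 − pOH = 8.41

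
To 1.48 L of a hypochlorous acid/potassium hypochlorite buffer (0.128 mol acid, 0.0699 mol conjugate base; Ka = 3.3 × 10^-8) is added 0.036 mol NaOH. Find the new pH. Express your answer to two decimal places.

pH = 7.54

After neutralization: n(HOCl) = 0.092 mol, n(OCl-) = 0.106 mol.
pKa = −log(3.3 × 10^-8) = 7.481
Henderson–Hasselbalch with mole ratio 0.106/0.092: pH = 7.481 + (+0.062)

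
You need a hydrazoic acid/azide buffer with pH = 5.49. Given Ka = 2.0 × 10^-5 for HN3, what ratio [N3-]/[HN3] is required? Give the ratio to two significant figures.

pKa = -log(2.0 × 10^-5) = 4.699
pH = pKa + log(r) ⇒ log(r) = 5.49 − 4.699 = +0.791
r = [N3-]/[HN3] = 10^(+0.791) = 6.18

ratio = 6.2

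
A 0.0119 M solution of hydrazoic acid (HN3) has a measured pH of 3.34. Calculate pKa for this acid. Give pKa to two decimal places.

pKa = 4.74

[H+] = 10^(-3.34) = 4.57 × 10^-4 M
At equilibrium [HA] = 0.0119 − 4.57 × 10^-4 = 1.14 × 10^-2 M
Ka = [H+][A-]/[HA] = (4.57 × 10^-4)² / 1.14 × 10^-2 = 1.83 × 10^-5
pKa = -log(1.83 × 10^-5) = 4.74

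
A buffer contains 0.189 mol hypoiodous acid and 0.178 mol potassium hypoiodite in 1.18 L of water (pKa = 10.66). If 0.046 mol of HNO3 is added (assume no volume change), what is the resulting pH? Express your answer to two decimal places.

pH = 10.41

After neutralization: n(HOI) = 0.235 mol, n(OI-) = 0.132 mol.
pH = pKa + log(n_OI-/n_HOI) = 10.66 + log(0.132/0.235) = 10.66 + (-0.250)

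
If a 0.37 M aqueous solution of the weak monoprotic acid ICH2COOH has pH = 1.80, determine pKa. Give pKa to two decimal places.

pKa = 3.15

[H+] = 10^(-1.80) = 1.58 × 10^-2 M
At equilibrium [HA] = 0.37 − 1.58 × 10^-2 = 3.54 × 10^-1 M
Ka = [H+][A-]/[HA] = (1.58 × 10^-2)² / 3.54 × 10^-1 = 7.05 × 10^-4
pKa = -log(7.05 × 10^-4) = 3.15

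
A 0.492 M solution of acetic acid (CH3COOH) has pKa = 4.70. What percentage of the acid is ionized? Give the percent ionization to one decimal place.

0.6%

CH3COOH ⇌ CH3COO- + H+; let x = [H+] at equilibrium.
Ka = 10^(−4.70) = 2.00 × 10^-5
x ≈ √(Ka·C₀) = √(2.00 × 10^-5 × 0.492) = 3.14 × 10^-3 M
Fraction ionized = 3.14 × 10^-3 / 0.492 = 0.0064 → 0.6%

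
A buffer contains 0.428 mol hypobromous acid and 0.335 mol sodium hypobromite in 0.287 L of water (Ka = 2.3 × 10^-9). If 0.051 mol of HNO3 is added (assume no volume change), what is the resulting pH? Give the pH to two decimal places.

Added H+ converts OBr- to HOBr: HOBr → 0.479 mol, OBr- → 0.284 mol.
pKa = −log(2.3 × 10^-9) = 8.638
pH = pKa + log([A⁻]/[HA]) = 8.638 + log(0.284/0.479) = 8.638 -0.227

pH = 8.41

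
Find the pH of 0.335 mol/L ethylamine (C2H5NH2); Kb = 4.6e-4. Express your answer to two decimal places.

pH = 12.09

C2H5NH2 + H2O ⇌ C2H5NH3+ + OH-
Kb = [OH-]²/(0.335 − [OH-]) = 4.6 × 10^-4
Assume [OH-] ≪ 0.335: [OH-] ≈ √(4.6 × 10^-4 × 0.335) = 1.24 × 10^-2 M
([OH-]/C₀ = 3.7% < 5%, so the approximation holds.)
pOH = −log(1.24 × 10^-2) = 1.91; pH = 14.00 − 1.91 = 12.09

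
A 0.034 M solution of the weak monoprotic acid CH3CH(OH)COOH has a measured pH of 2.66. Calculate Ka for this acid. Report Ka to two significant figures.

Ka = 1.5 × 10^-4

[H+] = 10^(-2.66) = 2.19 × 10^-3 M
At equilibrium [HA] = 0.034 − 2.19 × 10^-3 = 3.18 × 10^-2 M
Ka = [H+][A-]/[HA] = (2.19 × 10^-3)² / 3.18 × 10^-2 = 1.5 × 10^-4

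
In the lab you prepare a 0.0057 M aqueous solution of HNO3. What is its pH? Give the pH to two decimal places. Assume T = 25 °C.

pH = 2.24

HNO3 is a strong acid and dissociates completely, so [H+] = 0.0057 M.
pH = -log(0.0057) = 2.24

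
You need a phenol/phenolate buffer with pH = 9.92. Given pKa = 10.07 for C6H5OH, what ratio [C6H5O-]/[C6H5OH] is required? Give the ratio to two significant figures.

ratio = 0.71

pH = pKa + log(r) ⇒ log(r) = 9.92 − 10.07 = -0.15
r = [C6H5O-]/[C6H5OH] = 10^(-0.15) = 0.708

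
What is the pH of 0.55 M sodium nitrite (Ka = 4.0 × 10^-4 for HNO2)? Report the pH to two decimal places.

pH = 8.57

NO2- is the conjugate base of the weak acid HNO2.
Kb = Kw/Ka = 1.0×10^-14 / 4.0 × 10^-4 = 2.50 × 10^-11
From the ICE table, Kb = x²/(0.55 − x) = 2.50 × 10^-11.
Since Kb ≪ C₀, x ≈ √(Kb·C₀) = 3.71 × 10^-6 M.
Check: 0.00067% ionized — well under 5%, approximation valid.
pOH = −log(3.71 × 10^-6) = 5.43; pH = 14.00 − 5.43 = 8.57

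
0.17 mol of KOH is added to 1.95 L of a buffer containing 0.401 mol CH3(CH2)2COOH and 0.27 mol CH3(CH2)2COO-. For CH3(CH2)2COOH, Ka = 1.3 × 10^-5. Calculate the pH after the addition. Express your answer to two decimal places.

pH = 5.17

After neutralization: n(CH3(CH2)2COOH) = 0.231 mol, n(CH3(CH2)2COO-) = 0.44 mol.
pKa = −log(1.3 × 10^-5) = 4.886
Henderson–Hasselbalch with mole ratio 0.44/0.231: pH = 4.886 + (+0.280)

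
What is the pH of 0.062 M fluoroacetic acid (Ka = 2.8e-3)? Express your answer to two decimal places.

pH = 1.93

FCH2COOH ⇌ FCH2COO- + H+
Let x = [H+] at equilibrium. Ka = x²/(0.062 − x).
Here C₀/Ka ≈ 22.1, so the small-x approximation fails. Use the quadratic:
x = [−0.0028 + √(0.0028² + 0.000694)]/2 = 1.18 × 10^-2 M
pH = −log[H+] = −log(1.18 × 10^-2) = 1.93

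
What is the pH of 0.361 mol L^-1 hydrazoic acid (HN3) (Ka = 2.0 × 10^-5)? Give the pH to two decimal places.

pH = 2.57

HN3 ⇌ N3- + H+
From the ICE table, Ka = [H+]²/(0.361 − [H+]) = 2.0 × 10^-5.
Since Ka ≪ C₀, [H+] ≈ √(Ka·C₀) = 2.69 × 10^-3 M.
Check: 0.74% ionized — well under 5%, approximation valid.
pH = −log[H+] = −log(2.69 × 10^-3) = 2.57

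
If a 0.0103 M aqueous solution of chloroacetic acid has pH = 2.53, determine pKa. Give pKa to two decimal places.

pKa = 2.93

[H+] = 10^(-2.53) = 2.95 × 10^-3 M
At equilibrium [HA] = 0.0103 − 2.95 × 10^-3 = 7.35 × 10^-3 M
Ka = [H+][A-]/[HA] = (2.95 × 10^-3)² / 7.35 × 10^-3 = 1.18 × 10^-3
pKa = -log(1.18 × 10^-3) = 2.93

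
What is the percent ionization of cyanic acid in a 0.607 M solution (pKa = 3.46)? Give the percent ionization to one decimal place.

HOCN ⇌ OCN- + H+; let x = [H+] at equilibrium.
Ka = 10^(−3.46) = 3.47 × 10^-4
x ≈ √(Ka·C₀) = √(3.47 × 10^-4 × 0.607) = 1.45 × 10^-2 M
Fraction ionized = 1.45 × 10^-2 / 0.607 = 0.0239 → 2.4%

2.4%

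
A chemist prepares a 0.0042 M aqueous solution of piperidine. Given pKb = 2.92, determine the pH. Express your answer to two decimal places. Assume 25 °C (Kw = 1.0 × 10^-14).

C5H10NH + H2O ⇌ C5H10NH2+ + OH-
Kb = 10^(−2.92) = 1.20 × 10^-3
From the ICE table, Kb = [OH-]²/(0.0042 − [OH-]) = 1.20 × 10^-3.
Here C₀/Kb ≈ 3.5, so the small-[OH-] approximation fails. Use the quadratic:
[OH-] = (−Kb + √(Kb² + 4·Kb·C₀))/2 = 1.72 × 10^-3 M
pOH = −log(1.72 × 10^-3) = 2.76; pH = 14.00 − 2.76 = 11.24

pH = 11.24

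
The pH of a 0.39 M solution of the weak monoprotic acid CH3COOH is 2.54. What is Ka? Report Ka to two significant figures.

Ka = 2.1 × 10^-5

[H+] = 10^(-2.54) = 2.88 × 10^-3 M
At equilibrium [HA] = 0.39 − 2.88 × 10^-3 = 3.87 × 10^-1 M
Ka = [H+][A-]/[HA] = (2.88 × 10^-3)² / 3.87 × 10^-1 = 2.1 × 10^-5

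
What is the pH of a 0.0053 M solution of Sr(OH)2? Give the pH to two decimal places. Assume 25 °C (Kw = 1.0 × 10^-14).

pH = 12.03

Sr(OH)2 is a strong base (each formula unit releases 2 OH-); [OH-] = 0.0106 M.
pOH = -log(0.0106) = 1.97
pH = 14.00 - 1.97 = 12.03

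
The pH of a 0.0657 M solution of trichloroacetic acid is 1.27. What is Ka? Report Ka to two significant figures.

Ka = 2.4 × 10^-1

[H+] = 10^(-1.27) = 5.37 × 10^-2 M
At equilibrium [HA] = 0.0657 − 5.37 × 10^-2 = 1.20 × 10^-2 M
Ka = [H+][A-]/[HA] = (5.37 × 10^-2)² / 1.20 × 10^-2 = 2.4 × 10^-1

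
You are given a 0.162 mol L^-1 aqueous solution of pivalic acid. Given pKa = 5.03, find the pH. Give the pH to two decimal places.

pH = 2.91

(CH3)3CCOOH ⇌ (CH3)3CCOO- + H+
Ka = 10^(−5.03) = 9.33 × 10^-6
Ka = [H+]²/(0.162 − [H+]) = 9.33 × 10^-6
Neglecting [H+] in the denominator: [H+] = √(9.33 × 10^-6 × 0.162) = 1.23 × 10^-3 M
pH = −log[H+] = −log(1.23 × 10^-3) = 2.91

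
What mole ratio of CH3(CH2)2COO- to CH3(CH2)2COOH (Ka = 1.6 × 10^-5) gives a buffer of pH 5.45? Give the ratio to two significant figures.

pKa = -log(1.6 × 10^-5) = 4.796
pH = pKa + log(r) ⇒ log(r) = 5.45 − 4.796 = +0.654
r = [CH3(CH2)2COO-]/[CH3(CH2)2COOH] = 10^(+0.654) = 4.51

ratio = 4.5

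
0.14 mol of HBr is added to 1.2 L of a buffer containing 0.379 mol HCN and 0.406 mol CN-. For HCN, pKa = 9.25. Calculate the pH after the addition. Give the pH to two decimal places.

pH = 8.96

Added H+ converts CN- to HCN: HCN → 0.519 mol, CN- → 0.266 mol.
Henderson–Hasselbalch with mole ratio 0.266/0.519: pH = 9.25 + (-0.290)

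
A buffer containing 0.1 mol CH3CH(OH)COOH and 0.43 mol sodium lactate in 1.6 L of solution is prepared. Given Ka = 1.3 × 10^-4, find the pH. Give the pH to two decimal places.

pKa = −log(1.3 × 10^-4) = 3.886
Henderson–Hasselbalch: pH = pKa + log([CH3CH(OH)COO-]/[CH3CH(OH)COOH]) = 3.886 + log(0.43/0.1)
pH = 3.886 + (+0.633) = 4.52

pH = 4.52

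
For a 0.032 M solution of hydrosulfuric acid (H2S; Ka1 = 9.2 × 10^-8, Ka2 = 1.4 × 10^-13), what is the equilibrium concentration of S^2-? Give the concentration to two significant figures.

First ionization gives [H+] ≈ [HS-] = 5.43 × 10^-5 M.
Second step: Ka2 = [H+][S^2-]/[HS-] ≈ [S^2-] (since [H+] ≈ [HS-]).
So [S^2-] ≈ Ka2.

1.4 × 10^-13 M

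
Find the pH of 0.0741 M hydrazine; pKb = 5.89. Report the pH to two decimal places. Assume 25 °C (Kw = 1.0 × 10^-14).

N2H4 + H2O ⇌ N2H5+ + OH-
Kb = 10^(−5.89) = 1.29 × 10^-6
From the ICE table, Kb = x²/(0.0741 − x) = 1.29 × 10^-6.
Assume x ≪ 0.0741: x ≈ √(1.29 × 10^-6 × 0.0741) = 3.09 × 10^-4 M
(x/C₀ = 0.42% < 5%, so the approximation holds.)
pOH = −log(3.09 × 10^-4) = 3.51; pH = 14.00 − 3.51 = 10.49

pH = 10.49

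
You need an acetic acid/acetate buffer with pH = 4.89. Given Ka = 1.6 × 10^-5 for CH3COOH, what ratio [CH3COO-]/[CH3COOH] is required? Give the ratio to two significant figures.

pKa = -log(1.6 × 10^-5) = 4.796
pH = pKa + log(r) ⇒ log(r) = 4.89 − 4.796 = +0.094
r = [CH3COO-]/[CH3COOH] = 10^(+0.094) = 1.24

ratio = 1.2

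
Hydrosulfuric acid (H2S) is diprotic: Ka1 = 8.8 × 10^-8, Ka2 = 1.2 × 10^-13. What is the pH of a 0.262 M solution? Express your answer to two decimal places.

pH = 3.82

Since Ka1 ≫ Ka2, the first ionization dominates [H+].
Ka1 = x²/(0.262 − x) = 8.8 × 10^-8
x ≈ √(8.8 × 10^-8 × 0.262) = 1.52 × 10^-4 M
pH = −log(1.52 × 10^-4) = 3.82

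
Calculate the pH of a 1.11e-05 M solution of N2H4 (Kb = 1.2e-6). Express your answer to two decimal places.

pH = 8.49

N2H4 + H2O ⇌ N2H5+ + OH-
Kb = [OH-]²/(1.11e-05 − [OH-]) = 1.2 × 10^-6
Here C₀/Kb ≈ 9.25, so the small-[OH-] approximation fails. Use the quadratic:
[OH-] = [−1.2e-06 + √(1.2e-06² + 5.33e-11)]/2 = 3.10 × 10^-6 M
pOH = 5.51, so pH = 14.00 − pOH = 8.49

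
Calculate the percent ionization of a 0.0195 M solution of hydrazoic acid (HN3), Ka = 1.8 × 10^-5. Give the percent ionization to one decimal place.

3.0%

HN3 ⇌ N3- + H+; let x = [H+] at equilibrium.
x ≈ √(Ka·C₀) = √(1.8 × 10^-5 × 0.0195) = 5.92 × 10^-4 M
Fraction ionized = 5.92 × 10^-4 / 0.0195 = 0.0304 → 3.0%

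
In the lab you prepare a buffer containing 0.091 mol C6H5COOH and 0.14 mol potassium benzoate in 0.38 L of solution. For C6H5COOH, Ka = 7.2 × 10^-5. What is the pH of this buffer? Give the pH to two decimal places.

pH = 4.33

pKa = −log(7.2 × 10^-5) = 4.143
Using pH = pKa + log([base]/[acid]) with [base]/[acid] = 0.14/0.091:
pH = 4.143 + (+0.187) = 4.33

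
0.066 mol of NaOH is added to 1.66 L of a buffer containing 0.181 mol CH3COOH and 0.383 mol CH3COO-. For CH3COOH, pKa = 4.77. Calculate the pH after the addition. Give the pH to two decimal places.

After neutralization: n(CH3COOH) = 0.115 mol, n(CH3COO-) = 0.449 mol.
Henderson–Hasselbalch with mole ratio 0.449/0.115: pH = 4.77 + (+0.592)

pH = 5.36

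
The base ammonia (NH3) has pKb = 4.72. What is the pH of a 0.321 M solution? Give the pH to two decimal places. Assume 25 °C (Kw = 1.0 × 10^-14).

pH = 11.39

NH3 + H2O ⇌ NH4+ + OH-
Kb = 10^(−4.72) = 1.91 × 10^-5
From the ICE table, Kb = [OH-]²/(0.321 − [OH-]) = 1.91 × 10^-5.
Since Kb ≪ C₀, [OH-] ≈ √(Kb·C₀) = 2.48 × 10^-3 M.
pOH = 2.61, so pH = 14.00 − pOH = 11.39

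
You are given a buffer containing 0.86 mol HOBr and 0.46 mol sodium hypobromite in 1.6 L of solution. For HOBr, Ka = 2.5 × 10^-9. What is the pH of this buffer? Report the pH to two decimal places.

pH = 8.33

pKa = −log(2.5 × 10^-9) = 8.602
Henderson–Hasselbalch: pH = pKa + log([OBr-]/[HOBr]) = 8.602 + log(0.46/0.86)
pH = 8.602 + (-0.272) = 8.33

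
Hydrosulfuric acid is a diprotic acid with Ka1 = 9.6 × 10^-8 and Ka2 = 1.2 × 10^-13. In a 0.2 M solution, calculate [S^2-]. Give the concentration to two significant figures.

1.2 × 10^-13 M

First ionization gives [H+] ≈ [HS-] = 1.39 × 10^-4 M.
Second step: Ka2 = [H+][S^2-]/[HS-] ≈ [S^2-] (since [H+] ≈ [HS-]).
So [S^2-] ≈ Ka2.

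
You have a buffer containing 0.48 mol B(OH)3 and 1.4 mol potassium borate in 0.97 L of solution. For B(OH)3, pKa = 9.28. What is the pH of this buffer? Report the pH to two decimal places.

Using pH = pKa + log([base]/[acid]) with [base]/[acid] = 1.4/0.48:
pH = 9.28 + (+0.465) = 9.74

pH = 9.74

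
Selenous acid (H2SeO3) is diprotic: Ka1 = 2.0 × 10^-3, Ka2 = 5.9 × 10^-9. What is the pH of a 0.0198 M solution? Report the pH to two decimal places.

Since Ka1 ≫ Ka2, the first ionization dominates [H+].
Ka1 = x²/(0.0198 − x) = 2.0 × 10^-3
Solving the quadratic: x = (−Ka1 + √(Ka1² + 4·Ka1·C₀))/2 = 5.37 × 10^-3 M
pH = −log(5.37 × 10^-3) = 2.27

pH = 2.27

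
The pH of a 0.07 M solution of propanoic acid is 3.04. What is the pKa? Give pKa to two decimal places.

pKa = 4.92

[H+] = 10^(-3.04) = 9.12 × 10^-4 M
At equilibrium [HA] = 0.07 − 9.12 × 10^-4 = 6.91 × 10^-2 M
Ka = [H+][A-]/[HA] = (9.12 × 10^-4)² / 6.91 × 10^-2 = 1.20 × 10^-5
pKa = -log(1.20 × 10^-5) = 4.92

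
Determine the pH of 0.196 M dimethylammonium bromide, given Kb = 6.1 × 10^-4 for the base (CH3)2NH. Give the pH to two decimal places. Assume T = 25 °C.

pH = 5.75

(CH3)2NH2+ is the conjugate acid of the weak base (CH3)2NH.
Ka = Kw/Kb = 1.0×10^-14 / 6.1 × 10^-4 = 1.64 × 10^-11
From the ICE table, Ka = [H+]²/(0.196 − [H+]) = 1.64 × 10^-11.
Neglecting [H+] in the denominator: [H+] = √(1.64 × 10^-11 × 0.196) = 1.79 × 10^-6 M
([H+]/C₀ = 0.00091% < 5%, so the approximation holds.)
pH = −log(1.79 × 10^-6) = 5.75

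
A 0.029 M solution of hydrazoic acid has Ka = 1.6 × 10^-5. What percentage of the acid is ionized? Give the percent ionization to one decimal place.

2.3%

HN3 ⇌ N3- + H+; let x = [H+] at equilibrium.
x ≈ √(Ka·C₀) = √(1.6 × 10^-5 × 0.029) = 6.81 × 10^-4 M
% ionization = x/C₀ × 100% = 6.81 × 10^-4/0.029 × 100% = 2.3%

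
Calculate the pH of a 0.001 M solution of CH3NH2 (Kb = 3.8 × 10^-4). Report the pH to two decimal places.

pH = 10.66

CH3NH2 + H2O ⇌ CH3NH3+ + OH-
From the ICE table, Kb = x²/(0.001 − x) = 3.8 × 10^-4.
The 5% rule fails; solving x² + Kb·x − Kb·C₀ = 0 exactly:
x = [−0.00038 + √(0.00038² + 1.52e-06)]/2 = 4.55 × 10^-4 M
pOH = −log(4.55 × 10^-4) = 3.34; pH = 14.00 − 3.34 = 10.66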